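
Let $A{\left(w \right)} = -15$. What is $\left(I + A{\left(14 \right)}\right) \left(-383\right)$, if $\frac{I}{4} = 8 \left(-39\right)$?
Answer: $483729$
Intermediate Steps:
$I = -1248$ ($I = 4 \cdot 8 \left(-39\right) = 4 \left(-312\right) = -1248$)
$\left(I + A{\left(14 \right)}\right) \left(-383\right) = \left(-1248 - 15\right) \left(-383\right) = \left(-1263\right) \left(-383\right) = 483729$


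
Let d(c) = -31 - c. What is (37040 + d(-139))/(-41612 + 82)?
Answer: -18574/20765 ≈ -0.89449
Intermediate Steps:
(37040 + d(-139))/(-41612 + 82) = (37040 + (-31 - 1*(-139)))/(-41612 + 82) = (37040 + (-31 + 139))/(-41530) = (37040 + 108)*(-1/41530) = 37148*(-1/41530) = -18574/20765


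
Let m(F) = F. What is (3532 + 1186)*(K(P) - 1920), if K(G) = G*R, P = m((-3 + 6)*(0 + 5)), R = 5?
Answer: -8704710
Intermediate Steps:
P = 15 (P = (-3 + 6)*(0 + 5) = 3*5 = 15)
K(G) = 5*G (K(G) = G*5 = 5*G)
(3532 + 1186)*(K(P) - 1920) = (3532 + 1186)*(5*15 - 1920) = 4718*(75 - 1920) = 4718*(-1845) = -8704710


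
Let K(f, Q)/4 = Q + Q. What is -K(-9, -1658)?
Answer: 13264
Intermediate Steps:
K(f, Q) = 8*Q (K(f, Q) = 4*(Q + Q) = 4*(2*Q) = 8*Q)
-K(-9, -1658) = -8*(-1658) = -1*(-13264) = 13264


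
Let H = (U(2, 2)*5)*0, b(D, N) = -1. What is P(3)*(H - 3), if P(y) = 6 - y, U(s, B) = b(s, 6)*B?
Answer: -9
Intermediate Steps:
U(s, B) = -B
H = 0 (H = (-1*2*5)*0 = -2*5*0 = -10*0 = 0)
P(3)*(H - 3) = (6 - 1*3)*(0 - 3) = (6 - 3)*(-3) = 3*(-3) = -9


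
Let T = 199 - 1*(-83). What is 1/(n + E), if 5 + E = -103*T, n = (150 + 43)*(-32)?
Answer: -1/35227 ≈ -2.8387e-5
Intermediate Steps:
T = 282 (T = 199 + 83 = 282)
n = -6176 (n = 193*(-32) = -6176)
E = -29051 (E = -5 - 103*282 = -5 - 29046 = -29051)
1/(n + E) = 1/(-6176 - 29051) = 1/(-35227) = -1/35227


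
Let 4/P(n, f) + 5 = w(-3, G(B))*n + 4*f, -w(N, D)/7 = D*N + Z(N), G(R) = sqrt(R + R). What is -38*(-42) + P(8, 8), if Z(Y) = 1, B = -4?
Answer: 361706152/226633 - 1344*I*sqrt(2)/226633 ≈ 1596.0 - 0.0083867*I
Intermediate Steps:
G(R) = sqrt(2)*sqrt(R) (G(R) = sqrt(2*R) = sqrt(2)*sqrt(R))
w(N, D) = -7 - 7*D*N (w(N, D) = -7*(D*N + 1) = -7*(1 + D*N) = -7 - 7*D*N)
P(n, f) = 4/(-5 + 4*f + n*(-7 + 42*I*sqrt(2))) (P(n, f) = 4/(-5 + ((-7 - 7*sqrt(2)*sqrt(-4)*(-3))*n + 4*f)) = 4/(-5 + ((-7 - 7*sqrt(2)*(2*I)*(-3))*n + 4*f)) = 4/(-5 + ((-7 - 7*2*I*sqrt(2)*(-3))*n + 4*f)) = 4/(-5 + ((-7 + 42*I*sqrt(2))*n + 4*f)) = 4/(-5 + (n*(-7 + 42*I*sqrt(2)) + 4*f)) = 4/(-5 + (4*f + n*(-7 + 42*I*sqrt(2)))) = 4/(-5 + 4*f + n*(-7 + 42*I*sqrt(2))))
-38*(-42) + P(8, 8) = -38*(-42) + 4/(-5 - 7*8 + 4*8 + 42*I*8*sqrt(2)) = 1596 + 4/(-5 - 56 + 32 + 336*I*sqrt(2)) = 1596 + 4/(-29 + 336*I*sqrt(2))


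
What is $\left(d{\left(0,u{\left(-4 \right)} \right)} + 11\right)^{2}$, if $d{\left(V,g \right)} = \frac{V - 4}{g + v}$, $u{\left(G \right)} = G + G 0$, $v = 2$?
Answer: $169$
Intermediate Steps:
$u{\left(G \right)} = G$ ($u{\left(G \right)} = G + 0 = G$)
$d{\left(V,g \right)} = \frac{-4 + V}{2 + g}$ ($d{\left(V,g \right)} = \frac{V - 4}{g + 2} = \frac{-4 + V}{2 + g}$)
$\left(d{\left(0,u{\left(-4 \right)} \right)} + 11\right)^{2} = \left(\frac{-4 + 0}{2 - 4} + 11\right)^{2} = \left(\frac{1}{-2} \left(-4\right) + 11\right)^{2} = \left(\left(- \frac{1}{2}\right) \left(-4\right) + 11\right)^{2} = \left(2 + 11\right)^{2} = 13^{2} = 169$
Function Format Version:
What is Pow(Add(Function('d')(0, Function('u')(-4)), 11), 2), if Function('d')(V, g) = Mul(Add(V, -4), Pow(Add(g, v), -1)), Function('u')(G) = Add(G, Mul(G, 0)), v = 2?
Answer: 169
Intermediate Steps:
Function('u')(G) = G (Function('u')(G) = Add(G, 0) = G)
Function('d')(V, g) = Mul(Pow(Add(2, g), -1), Add(-4, V)) (Function('d')(V, g) = Mul(Add(V, -4), Pow(Add(g, 2), -1)) = Mul(Add(-4, V), Pow(Add(2, g), -1)) = Mul(Pow(Add(2, g), -1), Add(-4, V)))
Pow(Add(Function('d')(0, Function('u')(-4)), 11), 2) = Pow(Add(Mul(Pow(Add(2, -4), -1), Add(-4, 0)), 11), 2) = Pow(Add(Mul(Pow(-2, -1), -4), 11), 2) = Pow(Add(Mul(Rational(-1, 2), -4), 11), 2) = Pow(Add(2, 11), 2) = Pow(13, 2) = 169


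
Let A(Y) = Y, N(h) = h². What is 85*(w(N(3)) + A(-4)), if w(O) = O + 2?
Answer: 595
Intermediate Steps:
w(O) = 2 + O
85*(w(N(3)) + A(-4)) = 85*((2 + 3²) - 4) = 85*((2 + 9) - 4) = 85*(11 - 4) = 85*7 = 595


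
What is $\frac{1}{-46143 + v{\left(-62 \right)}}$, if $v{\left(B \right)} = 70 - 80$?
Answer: $- \frac{1}{46153} \approx -2.1667 \cdot 10^{-5}$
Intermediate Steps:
$v{\left(B \right)} = -10$ ($v{\left(B \right)} = 70 - 80 = -10$)
$\frac{1}{-46143 + v{\left(-62 \right)}} = \frac{1}{-46143 - 10} = \frac{1}{-46153} = - \frac{1}{46153}$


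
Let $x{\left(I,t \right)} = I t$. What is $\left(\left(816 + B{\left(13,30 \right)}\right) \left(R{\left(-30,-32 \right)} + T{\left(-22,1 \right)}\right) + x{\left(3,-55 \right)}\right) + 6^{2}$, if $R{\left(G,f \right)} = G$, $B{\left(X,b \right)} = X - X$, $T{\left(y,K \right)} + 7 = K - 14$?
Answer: $-40929$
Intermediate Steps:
$T{\left(y,K \right)} = -21 + K$ ($T{\left(y,K \right)} = -7 + \left(K - 14\right) = -7 + \left(-14 + K\right) = -21 + K$)
$B{\left(X,b \right)} = 0$
$\left(\left(816 + B{\left(13,30 \right)}\right) \left(R{\left(-30,-32 \right)} + T{\left(-22,1 \right)}\right) + x{\left(3,-55 \right)}\right) + 6^{2} = \left(\left(816 + 0\right) \left(-30 + \left(-21 + 1\right)\right) + 3 \left(-55\right)\right) + 6^{2} = \left(816 \left(-30 - 20\right) - 165\right) + 36 = \left(816 \left(-50\right) - 165\right) + 36 = \left(-40800 - 165\right) + 36 = -40965 + 36 = -40929$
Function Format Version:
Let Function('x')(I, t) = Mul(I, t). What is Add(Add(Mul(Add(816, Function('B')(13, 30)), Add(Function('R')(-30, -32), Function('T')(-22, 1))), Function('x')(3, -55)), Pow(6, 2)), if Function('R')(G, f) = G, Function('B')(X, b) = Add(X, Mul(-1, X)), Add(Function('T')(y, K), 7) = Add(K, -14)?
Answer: -40929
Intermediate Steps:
Function('T')(y, K) = Add(-21, K) (Function('T')(y, K) = Add(-7, Add(K, -14)) = Add(-7, Add(-14, K)) = Add(-21, K))
Function('B')(X, b) = 0
Add(Add(Mul(Add(816, Function('B')(13, 30)), Add(Function('R')(-30, -32), Function('T')(-22, 1))), Function('x')(3, -55)), Pow(6, 2)) = Add(Add(Mul(Add(816, 0), Add(-30, Add(-21, 1))), Mul(3, -55)), Pow(6, 2)) = Add(Add(Mul(816, Add(-30, -20)), -165), 36) = Add(Add(Mul(816, -50), -165), 36) = Add(Add(-40800, -165), 36) = Add(-40965, 36) = -40929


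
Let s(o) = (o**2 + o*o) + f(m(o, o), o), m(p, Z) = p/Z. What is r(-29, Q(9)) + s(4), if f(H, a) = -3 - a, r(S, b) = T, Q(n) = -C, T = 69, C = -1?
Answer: 94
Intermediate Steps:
Q(n) = 1 (Q(n) = -1*(-1) = 1)
r(S, b) = 69
s(o) = -3 - o + 2*o**2 (s(o) = (o**2 + o*o) + (-3 - o) = (o**2 + o**2) + (-3 - o) = 2*o**2 + (-3 - o) = -3 - o + 2*o**2)
r(-29, Q(9)) + s(4) = 69 + (-3 - 1*4 + 2*4**2) = 69 + (-3 - 4 + 2*16) = 69 + (-3 - 4 + 32) = 69 + 25 = 94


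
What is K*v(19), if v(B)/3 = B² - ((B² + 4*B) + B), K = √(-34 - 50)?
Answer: -570*I*√21 ≈ -2612.1*I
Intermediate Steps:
K = 2*I*√21 (K = √(-84) = 2*I*√21 ≈ 9.1651*I)
v(B) = -15*B (v(B) = 3*(B² - ((B² + 4*B) + B)) = 3*(B² - (B² + 5*B)) = 3*(B² + (-B² - 5*B)) = 3*(-5*B) = -15*B)
K*v(19) = (2*I*√21)*(-15*19) = (2*I*√21)*(-285) = -570*I*√21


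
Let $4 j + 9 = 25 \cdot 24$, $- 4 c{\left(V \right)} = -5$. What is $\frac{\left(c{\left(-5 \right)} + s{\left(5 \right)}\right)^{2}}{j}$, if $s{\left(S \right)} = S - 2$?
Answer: $\frac{289}{2364} \approx 0.12225$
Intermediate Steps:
$c{\left(V \right)} = \frac{5}{4}$ ($c{\left(V \right)} = \left(- \frac{1}{4}\right) \left(-5\right) = \frac{5}{4}$)
$s{\left(S \right)} = -2 + S$
$j = \frac{591}{4}$ ($j = - \frac{9}{4} + \frac{25 \cdot 24}{4} = - \frac{9}{4} + \frac{1}{4} \cdot 600 = - \frac{9}{4} + 150 = \frac{591}{4} \approx 147.75$)
$\frac{\left(c{\left(-5 \right)} + s{\left(5 \right)}\right)^{2}}{j} = \frac{\left(\frac{5}{4} + \left(-2 + 5\right)\right)^{2}}{\frac{591}{4}} = \left(\frac{5}{4} + 3\right)^{2} \cdot \frac{4}{591} = \left(\frac{17}{4}\right)^{2} \cdot \frac{4}{591} = \frac{289}{16} \cdot \frac{4}{591} = \frac{289}{2364}$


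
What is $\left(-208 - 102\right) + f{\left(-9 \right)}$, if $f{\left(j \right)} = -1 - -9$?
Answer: $-302$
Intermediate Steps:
$f{\left(j \right)} = 8$ ($f{\left(j \right)} = -1 + 9 = 8$)
$\left(-208 - 102\right) + f{\left(-9 \right)} = \left(-208 - 102\right) + 8 = -310 + 8 = -302$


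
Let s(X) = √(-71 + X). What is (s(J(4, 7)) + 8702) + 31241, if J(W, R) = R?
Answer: 39943 + 8*I ≈ 39943.0 + 8.0*I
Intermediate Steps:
(s(J(4, 7)) + 8702) + 31241 = (√(-71 + 7) + 8702) + 31241 = (√(-64) + 8702) + 31241 = (8*I + 8702) + 31241 = (8702 + 8*I) + 31241 = 39943 + 8*I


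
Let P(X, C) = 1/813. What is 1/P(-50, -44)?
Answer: 813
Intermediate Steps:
P(X, C) = 1/813
1/P(-50, -44) = 1/(1/813) = 813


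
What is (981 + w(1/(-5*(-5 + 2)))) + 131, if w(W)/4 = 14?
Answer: 1168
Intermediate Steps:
w(W) = 56 (w(W) = 4*14 = 56)
(981 + w(1/(-5*(-5 + 2)))) + 131 = (981 + 56) + 131 = 1037 + 131 = 1168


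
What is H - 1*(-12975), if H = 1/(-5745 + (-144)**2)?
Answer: 194508226/14991 ≈ 12975.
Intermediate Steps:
H = 1/14991 (H = 1/(-5745 + 20736) = 1/14991 ≈ 6.6707e-5)
H - 1*(-12975) = 1/14991 - 1*(-12975) = 1/14991 + 12975 = 194508226/14991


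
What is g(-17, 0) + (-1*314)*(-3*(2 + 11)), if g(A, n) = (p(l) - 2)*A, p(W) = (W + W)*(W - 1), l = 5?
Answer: 11600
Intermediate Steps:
p(W) = 2*W*(-1 + W) (p(W) = (2*W)*(-1 + W) = 2*W*(-1 + W))
g(A, n) = 38*A (g(A, n) = (2*5*(-1 + 5) - 2)*A = (2*5*4 - 2)*A = (40 - 2)*A = 38*A)
g(-17, 0) + (-1*314)*(-3*(2 + 11)) = 38*(-17) + (-1*314)*(-3*(2 + 11)) = -646 - (-942)*13 = -646 - 314*(-39) = -646 + 12246 = 11600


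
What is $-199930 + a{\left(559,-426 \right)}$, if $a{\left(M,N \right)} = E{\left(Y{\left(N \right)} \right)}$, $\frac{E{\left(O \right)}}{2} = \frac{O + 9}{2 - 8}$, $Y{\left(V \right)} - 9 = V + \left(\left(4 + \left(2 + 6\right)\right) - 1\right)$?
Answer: $- \frac{599393}{3} \approx -1.998 \cdot 10^{5}$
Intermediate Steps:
$Y{\left(V \right)} = 20 + V$ ($Y{\left(V \right)} = 9 + \left(V + \left(\left(4 + \left(2 + 6\right)\right) - 1\right)\right) = 9 + \left(V + \left(\left(4 + 8\right) - 1\right)\right) = 9 + \left(V + \left(12 - 1\right)\right) = 9 + \left(V + 11\right) = 9 + \left(11 + V\right) = 20 + V$)
$E{\left(O \right)} = -3 - \frac{O}{3}$ ($E{\left(O \right)} = 2 \frac{O + 9}{2 - 8} = 2 \frac{9 + O}{-6} = 2 \left(9 + O\right) \left(- \frac{1}{6}\right) = 2 \left(- \frac{3}{2} - \frac{O}{6}\right) = -3 - \frac{O}{3}$)
$a{\left(M,N \right)} = - \frac{29}{3} - \frac{N}{3}$ ($a{\left(M,N \right)} = -3 - \frac{20 + N}{3} = -3 - \left(\frac{20}{3} + \frac{N}{3}\right) = - \frac{29}{3} - \frac{N}{3}$)
$-199930 + a{\left(559,-426 \right)} = -199930 - - \frac{397}{3} = -199930 + \left(- \frac{29}{3} + 142\right) = -199930 + \frac{397}{3} = - \frac{599393}{3}$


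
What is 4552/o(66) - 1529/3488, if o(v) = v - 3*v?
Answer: -4019801/115104 ≈ -34.923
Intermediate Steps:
o(v) = -2*v
4552/o(66) - 1529/3488 = 4552/((-2*66)) - 1529/3488 = 4552/(-132) - 1529*1/3488 = 4552*(-1/132) - 1529/3488 = -1138/33 - 1529/3488 = -4019801/115104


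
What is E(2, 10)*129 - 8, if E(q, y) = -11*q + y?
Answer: -1556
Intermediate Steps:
E(q, y) = y - 11*q
E(2, 10)*129 - 8 = (10 - 11*2)*129 - 8 = (10 - 22)*129 - 8 = -12*129 - 8 = -1548 - 8 = -1556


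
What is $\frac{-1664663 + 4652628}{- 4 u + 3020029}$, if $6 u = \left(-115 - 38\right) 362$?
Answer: $\frac{2987965}{3056953} \approx 0.97743$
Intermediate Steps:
$u = -9231$ ($u = \frac{\left(-115 - 38\right) 362}{6} = \frac{\left(-153\right) 362}{6} = \frac{1}{6} \left(-55386\right) = -9231$)
$\frac{-1664663 + 4652628}{- 4 u + 3020029} = \frac{-1664663 + 4652628}{\left(-4\right) \left(-9231\right) + 3020029} = \frac{2987965}{36924 + 3020029} = \frac{2987965}{3056953}$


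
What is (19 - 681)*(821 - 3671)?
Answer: 1886700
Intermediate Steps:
(19 - 681)*(821 - 3671) = -662*(-2850) = 1886700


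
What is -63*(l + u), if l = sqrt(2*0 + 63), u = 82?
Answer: -5166 - 189*sqrt(7) ≈ -5666.0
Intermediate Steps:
l = 3*sqrt(7) (l = sqrt(0 + 63) = sqrt(63) = 3*sqrt(7) ≈ 7.9373)
-63*(l + u) = -63*(3*sqrt(7) + 82) = -63*(82 + 3*sqrt(7)) = -5166 - 189*sqrt(7)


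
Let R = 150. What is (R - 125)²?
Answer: 625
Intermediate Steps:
(R - 125)² = (150 - 125)² = 25² = 625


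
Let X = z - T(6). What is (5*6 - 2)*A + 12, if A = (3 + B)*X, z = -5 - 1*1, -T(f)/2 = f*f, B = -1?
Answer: 3708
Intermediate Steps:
T(f) = -2*f² (T(f) = -2*f*f = -2*f²)
z = -6 (z = -5 - 1 = -6)
X = 66 (X = -6 - (-2)*6² = -6 - (-2)*36 = -6 - 1*(-72) = -6 + 72 = 66)
A = 132 (A = (3 - 1)*66 = 2*66 = 132)
(5*6 - 2)*A + 12 = (5*6 - 2)*132 + 12 = (30 - 2)*132 + 12 = 28*132 + 12 = 3696 + 12 = 3708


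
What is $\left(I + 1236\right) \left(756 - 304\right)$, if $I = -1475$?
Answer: $-108028$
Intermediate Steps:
$\left(I + 1236\right) \left(756 - 304\right) = \left(-1475 + 1236\right) \left(756 - 304\right) = - 239 \left(756 - 304\right) = \left(-239\right) 452 = -108028$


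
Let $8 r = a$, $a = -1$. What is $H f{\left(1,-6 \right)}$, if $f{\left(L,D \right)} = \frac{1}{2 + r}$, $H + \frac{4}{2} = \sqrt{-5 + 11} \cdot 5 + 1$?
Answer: $- \frac{8}{15} + \frac{8 \sqrt{6}}{3} \approx 5.9986$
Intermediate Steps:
$r = - \frac{1}{8}$ ($r = \frac{1}{8} \left(-1\right) = - \frac{1}{8} \approx -0.125$)
$H = -1 + 5 \sqrt{6}$ ($H = -2 + \left(\sqrt{-5 + 11} \cdot 5 + 1\right) = -2 + \left(\sqrt{6} \cdot 5 + 1\right) = -2 + \left(5 \sqrt{6} + 1\right) = -2 + \left(1 + 5 \sqrt{6}\right) = -1 + 5 \sqrt{6} \approx 11.247$)
$f{\left(L,D \right)} = \frac{8}{15}$ ($f{\left(L,D \right)} = \frac{1}{2 - \frac{1}{8}} = \frac{1}{\frac{15}{8}} = \frac{8}{15}$)
$H f{\left(1,-6 \right)} = \left(-1 + 5 \sqrt{6}\right) \frac{8}{15} = - \frac{8}{15} + \frac{8 \sqrt{6}}{3}$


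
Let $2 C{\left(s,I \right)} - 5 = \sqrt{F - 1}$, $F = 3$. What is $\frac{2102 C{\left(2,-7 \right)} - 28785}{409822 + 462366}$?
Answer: $- \frac{11765}{436094} + \frac{1051 \sqrt{2}}{872188} \approx -0.025274$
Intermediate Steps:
$C{\left(s,I \right)} = \frac{5}{2} + \frac{\sqrt{2}}{2}$ ($C{\left(s,I \right)} = \frac{5}{2} + \frac{\sqrt{3 - 1}}{2} = \frac{5}{2} + \frac{\sqrt{2}}{2}$)
$\frac{2102 C{\left(2,-7 \right)} - 28785}{409822 + 462366} = \frac{2102 \left(\frac{5}{2} + \frac{\sqrt{2}}{2}\right) - 28785}{409822 + 462366} = \frac{\left(5255 + 1051 \sqrt{2}\right) - 28785}{872188} = \left(-23530 + 1051 \sqrt{2}\right) \frac{1}{872188} = - \frac{11765}{436094} + \frac{1051 \sqrt{2}}{872188}$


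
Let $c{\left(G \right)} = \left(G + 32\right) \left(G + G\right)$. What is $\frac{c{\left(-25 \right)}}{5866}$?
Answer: $- \frac{25}{419} \approx -0.059666$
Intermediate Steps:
$c{\left(G \right)} = 2 G \left(32 + G\right)$ ($c{\left(G \right)} = \left(32 + G\right) 2 G = 2 G \left(32 + G\right)$)
$\frac{c{\left(-25 \right)}}{5866} = \frac{2 \left(-25\right) \left(32 - 25\right)}{5866} = 2 \left(-25\right) 7 \cdot \frac{1}{5866} = \left(-350\right) \frac{1}{5866} = - \frac{25}{419}$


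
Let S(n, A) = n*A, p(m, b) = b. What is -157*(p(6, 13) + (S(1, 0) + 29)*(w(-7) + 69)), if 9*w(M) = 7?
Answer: -2877653/9 ≈ -3.1974e+5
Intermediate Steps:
w(M) = 7/9 (w(M) = (⅑)*7 = 7/9)
S(n, A) = A*n
-157*(p(6, 13) + (S(1, 0) + 29)*(w(-7) + 69)) = -157*(13 + (0*1 + 29)*(7/9 + 69)) = -157*(13 + (0 + 29)*(628/9)) = -157*(13 + 29*(628/9)) = -157*(13 + 18212/9) = -157*18329/9 = -2877653/9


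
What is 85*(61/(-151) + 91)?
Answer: 1162800/151 ≈ 7700.7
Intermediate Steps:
85*(61/(-151) + 91) = 85*(61*(-1/151) + 91) = 85*(-61/151 + 91) = 85*(13680/151) = 1162800/151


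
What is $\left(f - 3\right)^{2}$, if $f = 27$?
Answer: $576$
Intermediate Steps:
$\left(f - 3\right)^{2} = \left(27 - 3\right)^{2} = 24^{2} = 576$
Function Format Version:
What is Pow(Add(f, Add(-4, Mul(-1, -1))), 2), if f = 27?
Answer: 576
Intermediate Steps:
Pow(Add(f, Add(-4, Mul(-1, -1))), 2) = Pow(Add(27, Add(-4, Mul(-1, -1))), 2) = Pow(Add(27, Add(-4, 1)), 2) = Pow(Add(27, -3), 2) = Pow(24, 2) = 576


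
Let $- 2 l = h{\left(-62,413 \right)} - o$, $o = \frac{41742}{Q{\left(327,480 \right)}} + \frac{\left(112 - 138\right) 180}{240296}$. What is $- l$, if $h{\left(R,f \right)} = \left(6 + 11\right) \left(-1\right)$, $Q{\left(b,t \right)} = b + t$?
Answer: $- \frac{277568327}{8079953} \approx -34.353$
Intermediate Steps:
$h{\left(R,f \right)} = -17$ ($h{\left(R,f \right)} = 17 \left(-1\right) = -17$)
$o = \frac{417777453}{8079953}$ ($o = \frac{41742}{327 + 480} + \frac{\left(112 - 138\right) 180}{240296} = \frac{41742}{807} + \left(-26\right) 180 \cdot \frac{1}{240296} = 41742 \cdot \frac{1}{807} - \frac{585}{30037} = \frac{13914}{269} - \frac{585}{30037} = \frac{417777453}{8079953} \approx 51.705$)
$l = \frac{277568327}{8079953}$ ($l = - \frac{-17 - \frac{417777453}{8079953}}{2} = \left(- \frac{1}{2}\right) \left(- \frac{555136654}{8079953}\right) = \frac{277568327}{8079953} \approx 34.353$)
$- l = \left(-1\right) \frac{277568327}{8079953} = - \frac{277568327}{8079953}$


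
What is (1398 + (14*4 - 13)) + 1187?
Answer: 2628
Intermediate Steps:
(1398 + (14*4 - 13)) + 1187 = (1398 + (56 - 13)) + 1187 = (1398 + 43) + 1187 = 1441 + 1187 = 2628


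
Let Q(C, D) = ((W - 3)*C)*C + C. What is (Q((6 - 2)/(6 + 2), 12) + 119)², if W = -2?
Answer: 223729/16 ≈ 13983.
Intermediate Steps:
Q(C, D) = C - 5*C² (Q(C, D) = ((-2 - 3)*C)*C + C = (-5*C)*C + C = -5*C² + C = C - 5*C²)
(Q((6 - 2)/(6 + 2), 12) + 119)² = (((6 - 2)/(6 + 2))*(1 - 5*(6 - 2)/(6 + 2)) + 119)² = ((4/8)*(1 - 20/8) + 119)² = ((4*(⅛))*(1 - 20/8) + 119)² = ((1 - 5*½)/2 + 119)² = ((1 - 5/2)/2 + 119)² = ((½)*(-3/2) + 119)² = (-¾ + 119)² = (473/4)² = 223729/16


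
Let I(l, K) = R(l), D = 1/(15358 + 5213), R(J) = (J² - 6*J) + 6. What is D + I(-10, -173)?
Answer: 3414787/20571 ≈ 166.00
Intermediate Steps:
R(J) = 6 + J² - 6*J
D = 1/20571 ≈ 4.8612e-5
I(l, K) = 6 + l² - 6*l
D + I(-10, -173) = 1/20571 + (6 + (-10)² - 6*(-10)) = 1/20571 + (6 + 100 + 60) = 1/20571 + 166 = 3414787/20571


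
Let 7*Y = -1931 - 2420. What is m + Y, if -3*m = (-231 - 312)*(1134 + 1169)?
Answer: 2913550/7 ≈ 4.1622e+5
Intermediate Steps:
m = 416843 (m = -(-231 - 312)*(1134 + 1169)/3 = -(-181)*2303 = -1/3*(-1250529) = 416843)
Y = -4351/7 (Y = (-1931 - 2420)/7 = (1/7)*(-4351) = -4351/7 ≈ -621.57)
m + Y = 416843 - 4351/7 = 2913550/7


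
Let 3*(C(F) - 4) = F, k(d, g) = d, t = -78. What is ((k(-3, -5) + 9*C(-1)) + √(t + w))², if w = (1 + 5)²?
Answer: (30 + I*√42)² ≈ 858.0 + 388.84*I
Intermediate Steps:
C(F) = 4 + F/3
w = 36 (w = 6² = 36)
((k(-3, -5) + 9*C(-1)) + √(t + w))² = ((-3 + 9*(4 + (⅓)*(-1))) + √(-78 + 36))² = ((-3 + 9*(4 - ⅓)) + √(-42))² = ((-3 + 9*(11/3)) + I*√42)² = ((-3 + 33) + I*√42)² = (30 + I*√42)²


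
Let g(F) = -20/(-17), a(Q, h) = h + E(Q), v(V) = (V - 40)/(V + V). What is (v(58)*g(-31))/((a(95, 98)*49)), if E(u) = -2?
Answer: 15/386512 ≈ 3.8809e-5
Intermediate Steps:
v(V) = (-40 + V)/(2*V) (v(V) = (-40 + V)/((2*V)) = (-40 + V)*(1/(2*V)) = (-40 + V)/(2*V))
a(Q, h) = -2 + h (a(Q, h) = h - 2 = -2 + h)
g(F) = 20/17 (g(F) = -20*(-1/17) = 20/17)
(v(58)*g(-31))/((a(95, 98)*49)) = (((1/2)*(-40 + 58)/58)*(20/17))/(((-2 + 98)*49)) = (((1/2)*(1/58)*18)*(20/17))/((96*49)) = ((9/58)*(20/17))/4704 = (90/493)*(1/4704) = 15/386512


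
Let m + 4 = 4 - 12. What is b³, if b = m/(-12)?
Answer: 1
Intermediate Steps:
m = -12 (m = -4 + (4 - 12) = -4 - 8 = -12)
b = 1 (b = -12/(-12) = -12*(-1/12) = 1)
b³ = 1³ = 1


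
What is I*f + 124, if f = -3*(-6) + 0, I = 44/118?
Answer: 7712/59 ≈ 130.71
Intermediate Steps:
I = 22/59 (I = 44*(1/118) = 22/59 ≈ 0.37288)
f = 18 (f = 18 + 0 = 18)
I*f + 124 = (22/59)*18 + 124 = 396/59 + 124 = 7712/59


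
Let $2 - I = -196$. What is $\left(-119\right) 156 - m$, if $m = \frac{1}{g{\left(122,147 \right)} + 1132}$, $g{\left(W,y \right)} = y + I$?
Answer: $- \frac{27419029}{1477} \approx -18564.0$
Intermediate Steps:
$I = 198$ ($I = 2 - -196 = 2 + 196 = 198$)
$g{\left(W,y \right)} = 198 + y$ ($g{\left(W,y \right)} = y + 198 = 198 + y$)
$m = \frac{1}{1477}$ ($m = \frac{1}{\left(198 + 147\right) + 1132} = \frac{1}{345 + 1132} = \frac{1}{1477} \approx 0.00067705$)
$\left(-119\right) 156 - m = \left(-119\right) 156 - \frac{1}{1477} = -18564 - \frac{1}{1477} = - \frac{27419029}{1477}$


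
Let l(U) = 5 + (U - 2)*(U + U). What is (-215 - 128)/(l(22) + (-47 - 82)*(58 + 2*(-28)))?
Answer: -343/627 ≈ -0.54705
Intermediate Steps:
l(U) = 5 + 2*U*(-2 + U) (l(U) = 5 + (-2 + U)*(2*U) = 5 + 2*U*(-2 + U))
(-215 - 128)/(l(22) + (-47 - 82)*(58 + 2*(-28))) = (-215 - 128)/((5 - 4*22 + 2*22²) + (-47 - 82)*(58 + 2*(-28))) = -343/((5 - 88 + 2*484) - 129*(58 - 56)) = -343/((5 - 88 + 968) - 129*2) = -343/(885 - 258) = -343/627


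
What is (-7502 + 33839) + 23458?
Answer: 49795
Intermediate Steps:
(-7502 + 33839) + 23458 = 26337 + 23458 = 49795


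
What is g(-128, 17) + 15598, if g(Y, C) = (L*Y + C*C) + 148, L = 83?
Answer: 5411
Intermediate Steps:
g(Y, C) = 148 + C² + 83*Y (g(Y, C) = (83*Y + C*C) + 148 = (83*Y + C²) + 148 = (C² + 83*Y) + 148 = 148 + C² + 83*Y)
g(-128, 17) + 15598 = (148 + 17² + 83*(-128)) + 15598 = (148 + 289 - 10624) + 15598 = -10187 + 15598 = 5411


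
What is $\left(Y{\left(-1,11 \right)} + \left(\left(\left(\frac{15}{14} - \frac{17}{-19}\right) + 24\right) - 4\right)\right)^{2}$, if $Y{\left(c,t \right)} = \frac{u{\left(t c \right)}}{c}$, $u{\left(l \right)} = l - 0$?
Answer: $\frac{76895361}{70756} \approx 1086.8$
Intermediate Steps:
$u{\left(l \right)} = l$ ($u{\left(l \right)} = l + 0 = l$)
$Y{\left(c,t \right)} = t$ ($Y{\left(c,t \right)} = \frac{t c}{c} = \frac{c t}{c} = t$)
$\left(Y{\left(-1,11 \right)} + \left(\left(\left(\frac{15}{14} - \frac{17}{-19}\right) + 24\right) - 4\right)\right)^{2} = \left(11 + \left(\left(\left(\frac{15}{14} - \frac{17}{-19}\right) + 24\right) - 4\right)\right)^{2} = \left(11 + \left(\left(\left(15 \cdot \frac{1}{14} - - \frac{17}{19}\right) + 24\right) - 4\right)\right)^{2} = \left(11 + \left(\left(\left(\frac{15}{14} + \frac{17}{19}\right) + 24\right) - 4\right)\right)^{2} = \left(11 + \left(\left(\frac{523}{266} + 24\right) - 4\right)\right)^{2} = \left(11 + \left(\frac{6907}{266} - 4\right)\right)^{2} = \left(11 + \frac{5843}{266}\right)^{2} = \left(\frac{8769}{266}\right)^{2} = \frac{76895361}{70756}$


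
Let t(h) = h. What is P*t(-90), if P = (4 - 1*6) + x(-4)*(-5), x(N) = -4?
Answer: -1620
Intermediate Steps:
P = 18 (P = (4 - 1*6) - 4*(-5) = (4 - 6) + 20 = -2 + 20 = 18)
P*t(-90) = 18*(-90) = -1620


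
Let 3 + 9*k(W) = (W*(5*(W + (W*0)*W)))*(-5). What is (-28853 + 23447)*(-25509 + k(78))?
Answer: 229264856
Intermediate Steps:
k(W) = -1/3 - 25*W**2/9 (k(W) = -1/3 + ((W*(5*(W + (W*0)*W)))*(-5))/9 = -1/3 + ((W*(5*(W + 0*W)))*(-5))/9 = -1/3 + ((W*(5*(W + 0)))*(-5))/9 = -1/3 + ((W*(5*W))*(-5))/9 = -1/3 + ((5*W**2)*(-5))/9 = -1/3 + (-25*W**2)/9 = -1/3 - 25*W**2/9)
(-28853 + 23447)*(-25509 + k(78)) = (-28853 + 23447)*(-25509 + (-1/3 - 25/9*78**2)) = -5406*(-25509 + (-1/3 - 25/9*6084)) = -5406*(-25509 + (-1/3 - 16900)) = -5406*(-25509 - 50701/3) = -5406*(-127228/3) = 229264856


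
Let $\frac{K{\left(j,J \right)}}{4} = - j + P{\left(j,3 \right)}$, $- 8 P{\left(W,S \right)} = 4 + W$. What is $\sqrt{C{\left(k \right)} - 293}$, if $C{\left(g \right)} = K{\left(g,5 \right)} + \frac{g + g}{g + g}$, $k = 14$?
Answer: $i \sqrt{357} \approx 18.894 i$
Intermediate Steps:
$P{\left(W,S \right)} = - \frac{1}{2} - \frac{W}{8}$ ($P{\left(W,S \right)} = - \frac{4 + W}{8} = - \frac{1}{2} - \frac{W}{8}$)
$K{\left(j,J \right)} = -2 - \frac{9 j}{2}$ ($K{\left(j,J \right)} = 4 \left(- j - \left(\frac{1}{2} + \frac{j}{8}\right)\right) = 4 \left(- \frac{1}{2} - \frac{9 j}{8}\right) = -2 - \frac{9 j}{2}$)
$C{\left(g \right)} = -1 - \frac{9 g}{2}$ ($C{\left(g \right)} = \left(-2 - \frac{9 g}{2}\right) + \frac{g + g}{g + g} = \left(-2 - \frac{9 g}{2}\right) + \frac{2 g}{2 g} = \left(-2 - \frac{9 g}{2}\right) + 2 g \frac{1}{2 g} = \left(-2 - \frac{9 g}{2}\right) + 1 = -1 - \frac{9 g}{2}$)
$\sqrt{C{\left(k \right)} - 293} = \sqrt{\left(-1 - 63\right) - 293} = \sqrt{-64 - 293} = \sqrt{-357} = i \sqrt{357}$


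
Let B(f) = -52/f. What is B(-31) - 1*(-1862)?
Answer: 57774/31 ≈ 1863.7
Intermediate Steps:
B(-31) - 1*(-1862) = -52/(-31) - 1*(-1862) = -52*(-1/31) + 1862 = 52/31 + 1862 = 57774/31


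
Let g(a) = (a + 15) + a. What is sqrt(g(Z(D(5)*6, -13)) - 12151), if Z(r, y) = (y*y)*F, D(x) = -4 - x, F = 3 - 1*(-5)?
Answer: 6*I*sqrt(262) ≈ 97.119*I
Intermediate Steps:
F = 8 (F = 3 + 5 = 8)
Z(r, y) = 8*y**2 (Z(r, y) = (y*y)*8 = y**2*8 = 8*y**2)
g(a) = 15 + 2*a (g(a) = (15 + a) + a = 15 + 2*a)
sqrt(g(Z(D(5)*6, -13)) - 12151) = sqrt((15 + 2*(8*(-13)**2)) - 12151) = sqrt((15 + 2*(8*169)) - 12151) = sqrt((15 + 2*1352) - 12151) = sqrt((15 + 2704) - 12151) = sqrt(2719 - 12151) = sqrt(-9432) = 6*I*sqrt(262)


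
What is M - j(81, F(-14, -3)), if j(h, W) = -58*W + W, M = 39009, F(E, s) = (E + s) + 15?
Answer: 38895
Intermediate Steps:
F(E, s) = 15 + E + s
j(h, W) = -57*W
M - j(81, F(-14, -3)) = 39009 - (-57)*(15 - 14 - 3) = 39009 - (-57)*(-2) = 39009 - 1*114 = 39009 - 114 = 38895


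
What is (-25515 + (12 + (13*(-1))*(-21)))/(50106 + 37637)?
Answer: -25230/87743 ≈ -0.28754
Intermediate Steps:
(-25515 + (12 + (13*(-1))*(-21)))/(50106 + 37637) = (-25515 + (12 - 13*(-21)))/87743 = (-25515 + (12 + 273))*(1/87743) = (-25515 + 285)*(1/87743) = -25230*1/87743 = -25230/87743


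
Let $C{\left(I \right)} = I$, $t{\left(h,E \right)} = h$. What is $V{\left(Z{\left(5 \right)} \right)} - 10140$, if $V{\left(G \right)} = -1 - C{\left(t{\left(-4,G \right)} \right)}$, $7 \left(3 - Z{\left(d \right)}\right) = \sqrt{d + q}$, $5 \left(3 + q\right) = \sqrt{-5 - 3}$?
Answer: $-10137$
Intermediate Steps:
$q = -3 + \frac{2 i \sqrt{2}}{5}$ ($q = -3 + \frac{\sqrt{-5 - 3}}{5} = -3 + \frac{\sqrt{-8}}{5} = -3 + \frac{2 i \sqrt{2}}{5} \approx -3.0 + 0.56569 i$)
$Z{\left(d \right)} = 3 - \frac{\sqrt{-3 + d + \frac{2 i \sqrt{2}}{5}}}{7}$ ($Z{\left(d \right)} = 3 - \frac{\sqrt{d - \left(3 - \frac{2 i \sqrt{2}}{5}\right)}}{7} = 3 - \frac{\sqrt{-3 + d + \frac{2 i \sqrt{2}}{5}}}{7}$)
$V{\left(G \right)} = 3$ ($V{\left(G \right)} = -1 - -4 = -1 + 4 = 3$)
$V{\left(Z{\left(5 \right)} \right)} - 10140 = 3 - 10140 = -10137$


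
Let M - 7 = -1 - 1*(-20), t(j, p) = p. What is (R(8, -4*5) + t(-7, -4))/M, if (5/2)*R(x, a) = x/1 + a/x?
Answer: -9/130 ≈ -0.069231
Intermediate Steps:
M = 26 (M = 7 + (-1 - 1*(-20)) = 7 + (-1 + 20) = 7 + 19 = 26)
R(x, a) = 2*x/5 + 2*a/(5*x) (R(x, a) = 2*(x/1 + a/x)/5 = 2*(x*1 + a/x)/5 = 2*(x + a/x)/5 = 2*x/5 + 2*a/(5*x))
(R(8, -4*5) + t(-7, -4))/M = ((2/5)*(-4*5 + 8**2)/8 - 4)/26 = ((2/5)*(1/8)*(-20 + 64) - 4)*(1/26) = ((2/5)*(1/8)*44 - 4)*(1/26) = (11/5 - 4)*(1/26) = -9/5*1/26 = -9/130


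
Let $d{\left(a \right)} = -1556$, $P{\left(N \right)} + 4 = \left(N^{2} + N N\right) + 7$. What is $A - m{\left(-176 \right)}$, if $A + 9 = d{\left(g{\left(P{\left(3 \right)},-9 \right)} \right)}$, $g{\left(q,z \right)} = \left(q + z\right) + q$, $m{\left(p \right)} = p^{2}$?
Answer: $-32541$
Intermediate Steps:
$P{\left(N \right)} = 3 + 2 N^{2}$ ($P{\left(N \right)} = -4 + \left(\left(N^{2} + N N\right) + 7\right) = -4 + \left(\left(N^{2} + N^{2}\right) + 7\right) = -4 + \left(2 N^{2} + 7\right) = -4 + \left(7 + 2 N^{2}\right) = 3 + 2 N^{2}$)
$g{\left(q,z \right)} = z + 2 q$
$A = -1565$ ($A = -9 - 1556 = -1565$)
$A - m{\left(-176 \right)} = -1565 - \left(-176\right)^{2} = -1565 - 30976 = -32541$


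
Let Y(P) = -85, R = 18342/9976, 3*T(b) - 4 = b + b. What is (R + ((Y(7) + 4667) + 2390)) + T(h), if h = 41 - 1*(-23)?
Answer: 35004979/4988 ≈ 7017.8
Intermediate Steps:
h = 64 (h = 41 + 23 = 64)
T(b) = 4/3 + 2*b/3 (T(b) = 4/3 + (b + b)/3 = 4/3 + (2*b)/3 = 4/3 + 2*b/3)
R = 9171/4988 (R = 18342*(1/9976) = 9171/4988 ≈ 1.8386)
(R + ((Y(7) + 4667) + 2390)) + T(h) = (9171/4988 + ((-85 + 4667) + 2390)) + (4/3 + (⅔)*64) = (9171/4988 + (4582 + 2390)) + (4/3 + 128/3) = (9171/4988 + 6972) + 44 = 34785507/4988 + 44 = 35004979/4988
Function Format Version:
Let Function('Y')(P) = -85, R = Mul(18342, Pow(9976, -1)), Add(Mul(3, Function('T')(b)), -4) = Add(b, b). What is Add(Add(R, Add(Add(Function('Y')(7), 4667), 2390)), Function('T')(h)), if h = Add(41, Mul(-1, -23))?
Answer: Rational(35004979, 4988) ≈ 7017.8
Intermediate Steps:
h = 64 (h = Add(41, 23) = 64)
Function('T')(b) = Add(Rational(4, 3), Mul(Rational(2, 3), b)) (Function('T')(b) = Add(Rational(4, 3), Mul(Rational(1, 3), Add(b, b))) = Add(Rational(4, 3), Mul(Rational(1, 3), Mul(2, b))) = Add(Rational(4, 3), Mul(Rational(2, 3), b)))
R = Rational(9171, 4988) (R = Mul(18342, Rational(1, 9976)) = Rational(9171, 4988) ≈ 1.8386)
Add(Add(R, Add(Add(Function('Y')(7), 4667), 2390)), Function('T')(h)) = Add(Add(Rational(9171, 4988), Add(Add(-85, 4667), 2390)), Add(Rational(4, 3), Mul(Rational(2, 3), 64))) = Add(Add(Rational(9171, 4988), Add(4582, 2390)), Add(Rational(4, 3), Rational(128, 3))) = Add(Add(Rational(9171, 4988), 6972), 44) = Add(Rational(34785507, 4988), 44) = Rational(35004979, 4988)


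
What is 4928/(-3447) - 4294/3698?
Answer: -16512581/6373503 ≈ -2.5908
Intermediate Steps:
4928/(-3447) - 4294/3698 = 4928*(-1/3447) - 4294*1/3698 = -4928/3447 - 2147/1849 = -16512581/6373503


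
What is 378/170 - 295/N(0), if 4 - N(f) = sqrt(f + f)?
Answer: -24319/340 ≈ -71.526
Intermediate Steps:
N(f) = 4 - sqrt(2)*sqrt(f) (N(f) = 4 - sqrt(f + f) = 4 - sqrt(2*f) = 4 - sqrt(2)*sqrt(f))
378/170 - 295/N(0) = 378/170 - 295/(4 - sqrt(2)*sqrt(0)) = 378*(1/170) - 295/(4 - 1*sqrt(2)*0) = 189/85 - 295/(4 + 0) = 189/85 - 295/4 = -24319/340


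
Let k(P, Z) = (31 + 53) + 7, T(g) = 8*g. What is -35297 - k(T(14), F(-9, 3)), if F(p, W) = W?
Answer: -35388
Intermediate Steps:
k(P, Z) = 91 (k(P, Z) = 84 + 7 = 91)
-35297 - k(T(14), F(-9, 3)) = -35297 - 1*91 = -35297 - 91 = -35388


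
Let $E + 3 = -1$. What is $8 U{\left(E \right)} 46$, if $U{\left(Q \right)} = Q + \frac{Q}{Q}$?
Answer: $-1104$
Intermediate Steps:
$E = -4$ ($E = -3 - 1 = -4$)
$U{\left(Q \right)} = 1 + Q$ ($U{\left(Q \right)} = Q + 1 = 1 + Q$)
$8 U{\left(E \right)} 46 = 8 \left(1 - 4\right) 46 = 8 \left(-3\right) 46 = \left(-24\right) 46 = -1104$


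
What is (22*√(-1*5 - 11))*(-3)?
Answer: -264*I ≈ -264.0*I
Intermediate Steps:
(22*√(-1*5 - 11))*(-3) = (22*√(-5 - 11))*(-3) = (22*√(-16))*(-3) = (22*(4*I))*(-3) = (88*I)*(-3) = -264*I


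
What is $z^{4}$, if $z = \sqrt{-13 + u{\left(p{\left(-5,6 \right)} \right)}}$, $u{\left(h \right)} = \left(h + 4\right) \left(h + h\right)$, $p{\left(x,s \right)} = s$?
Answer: $11449$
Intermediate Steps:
$u{\left(h \right)} = 2 h \left(4 + h\right)$ ($u{\left(h \right)} = \left(4 + h\right) 2 h = 2 h \left(4 + h\right)$)
$z = \sqrt{107}$ ($z = \sqrt{-13 + 2 \cdot 6 \left(4 + 6\right)} = \sqrt{-13 + 2 \cdot 6 \cdot 10} = \sqrt{-13 + 120} = \sqrt{107} \approx 10.344$)
$z^{4} = \left(\sqrt{107}\right)^{4} = 11449$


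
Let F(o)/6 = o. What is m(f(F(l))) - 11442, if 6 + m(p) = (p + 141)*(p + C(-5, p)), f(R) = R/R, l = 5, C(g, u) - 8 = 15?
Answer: -8040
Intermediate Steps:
C(g, u) = 23 (C(g, u) = 8 + 15 = 23)
F(o) = 6*o
f(R) = 1
m(p) = -6 + (23 + p)*(141 + p) (m(p) = -6 + (p + 141)*(p + 23) = -6 + (141 + p)*(23 + p) = -6 + (23 + p)*(141 + p))
m(f(F(l))) - 11442 = (3237 + 1**2 + 164*1) - 11442 = (3237 + 1 + 164) - 11442 = 3402 - 11442 = -8040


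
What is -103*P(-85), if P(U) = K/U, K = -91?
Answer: -9373/85 ≈ -110.27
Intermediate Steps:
P(U) = -91/U
-103*P(-85) = -(-9373)/(-85) = -(-9373)*(-1)/85 = -103*91/85 = -9373/85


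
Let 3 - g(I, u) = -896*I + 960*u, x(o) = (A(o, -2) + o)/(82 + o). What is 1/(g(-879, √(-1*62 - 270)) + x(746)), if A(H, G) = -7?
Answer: -539952320412/425465475507617041 + 1316321280*I*√83/425465475507617041 ≈ -1.2691e-6 + 2.8186e-8*I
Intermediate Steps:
x(o) = (-7 + o)/(82 + o)
g(I, u) = 3 - 960*u + 896*I (g(I, u) = 3 - (-896*I + 960*u) = 3 + (-960*u + 896*I) = 3 - 960*u + 896*I)
1/(g(-879, √(-1*62 - 270)) + x(746)) = 1/((3 - 960*√(-1*62 - 270) + 896*(-879)) + (-7 + 746)/(82 + 746)) = 1/((3 - 960*√(-62 - 270) - 787584) + 739/828) = 1/((3 - 1920*I*√83 - 787584) + (1/828)*739) = 1/((3 - 1920*I*√83 - 787584) + 739/828) = 1/((-787581 - 1920*I*√83) + 739/828) = 1/(-652116329/828 - 1920*I*√83)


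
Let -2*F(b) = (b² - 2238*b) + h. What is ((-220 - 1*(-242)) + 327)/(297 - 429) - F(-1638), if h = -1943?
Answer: 418898021/132 ≈ 3.1735e+6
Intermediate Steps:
F(b) = 1943/2 + 1119*b - b²/2 (F(b) = -((b² - 2238*b) - 1943)/2 = -(-1943 + b² - 2238*b)/2 = 1943/2 + 1119*b - b²/2)
((-220 - 1*(-242)) + 327)/(297 - 429) - F(-1638) = ((-220 - 1*(-242)) + 327)/(297 - 429) - (1943/2 + 1119*(-1638) - ½*(-1638)²) = ((-220 + 242) + 327)/(-132) - (1943/2 - 1832922 - ½*2683044) = (22 + 327)*(-1/132) - (1943/2 - 1832922 - 1341522) = 349*(-1/132) - 1*(-6346945/2) = -349/132 + 6346945/2 = 418898021/132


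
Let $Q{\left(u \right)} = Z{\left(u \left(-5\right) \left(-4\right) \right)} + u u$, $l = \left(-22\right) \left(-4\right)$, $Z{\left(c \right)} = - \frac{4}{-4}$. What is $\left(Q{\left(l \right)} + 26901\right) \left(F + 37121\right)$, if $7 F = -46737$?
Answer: $\frac{7383409060}{7} \approx 1.0548 \cdot 10^{9}$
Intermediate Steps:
$F = - \frac{46737}{7}$ ($F = \frac{1}{7} \left(-46737\right) = - \frac{46737}{7} \approx -6676.7$)
$Z{\left(c \right)} = 1$ ($Z{\left(c \right)} = \left(-4\right) \left(- \frac{1}{4}\right) = 1$)
$l = 88$
$Q{\left(u \right)} = 1 + u^{2}$ ($Q{\left(u \right)} = 1 + u u = 1 + u^{2}$)
$\left(Q{\left(l \right)} + 26901\right) \left(F + 37121\right) = \left(\left(1 + 88^{2}\right) + 26901\right) \left(- \frac{46737}{7} + 37121\right) = \left(\left(1 + 7744\right) + 26901\right) \frac{213110}{7} = \left(7745 + 26901\right) \frac{213110}{7} = 34646 \cdot \frac{213110}{7} = \frac{7383409060}{7}$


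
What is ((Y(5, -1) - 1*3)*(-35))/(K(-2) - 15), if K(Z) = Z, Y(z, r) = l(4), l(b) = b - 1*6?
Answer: -175/17 ≈ -10.294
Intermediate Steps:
l(b) = -6 + b (l(b) = b - 6 = -6 + b)
Y(z, r) = -2 (Y(z, r) = -6 + 4 = -2)
((Y(5, -1) - 1*3)*(-35))/(K(-2) - 15) = ((-2 - 1*3)*(-35))/(-2 - 15) = ((-2 - 3)*(-35))/(-17) = -5*(-35)*(-1/17) = 175*(-1/17) = -175/17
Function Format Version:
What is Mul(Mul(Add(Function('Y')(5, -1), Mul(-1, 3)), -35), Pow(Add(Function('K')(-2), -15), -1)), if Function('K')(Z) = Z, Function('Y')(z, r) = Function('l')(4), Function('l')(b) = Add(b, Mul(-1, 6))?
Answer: Rational(-175, 17) ≈ -10.294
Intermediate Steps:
Function('l')(b) = Add(-6, b) (Function('l')(b) = Add(b, -6) = Add(-6, b))
Function('Y')(z, r) = -2 (Function('Y')(z, r) = Add(-6, 4) = -2)
Mul(Mul(Add(Function('Y')(5, -1), Mul(-1, 3)), -35), Pow(Add(Function('K')(-2), -15), -1)) = Mul(Mul(Add(-2, Mul(-1, 3)), -35), Pow(Add(-2, -15), -1)) = Mul(Mul(Add(-2, -3), -35), Pow(-17, -1)) = Mul(Mul(-5, -35), Rational(-1, 17)) = Mul(175, Rational(-1, 17)) = Rational(-175, 17)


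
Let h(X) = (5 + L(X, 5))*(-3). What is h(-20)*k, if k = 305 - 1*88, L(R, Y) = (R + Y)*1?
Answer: 6510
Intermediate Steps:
L(R, Y) = R + Y
h(X) = -30 - 3*X (h(X) = (5 + (X + 5))*(-3) = (5 + (5 + X))*(-3) = (10 + X)*(-3) = -30 - 3*X)
k = 217 (k = 305 - 88 = 217)
h(-20)*k = (-30 - 3*(-20))*217 = (-30 + 60)*217 = 30*217 = 6510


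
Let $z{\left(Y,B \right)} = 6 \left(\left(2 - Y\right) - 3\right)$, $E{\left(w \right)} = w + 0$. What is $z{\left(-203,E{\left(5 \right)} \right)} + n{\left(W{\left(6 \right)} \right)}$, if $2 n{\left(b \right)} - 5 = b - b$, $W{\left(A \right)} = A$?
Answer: $\frac{2429}{2} \approx 1214.5$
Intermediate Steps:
$E{\left(w \right)} = w$
$n{\left(b \right)} = \frac{5}{2}$ ($n{\left(b \right)} = \frac{5}{2} + \frac{b - b}{2} = \frac{5}{2} + \frac{1}{2} \cdot 0 = \frac{5}{2} + 0 = \frac{5}{2}$)
$z{\left(Y,B \right)} = -6 - 6 Y$ ($z{\left(Y,B \right)} = 6 \left(-1 - Y\right) = -6 - 6 Y$)
$z{\left(-203,E{\left(5 \right)} \right)} + n{\left(W{\left(6 \right)} \right)} = \left(-6 - -1218\right) + \frac{5}{2} = \left(-6 + 1218\right) + \frac{5}{2} = 1212 + \frac{5}{2} = \frac{2429}{2}$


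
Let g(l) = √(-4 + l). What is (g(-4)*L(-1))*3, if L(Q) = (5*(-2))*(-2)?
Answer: 120*I*√2 ≈ 169.71*I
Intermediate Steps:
L(Q) = 20 (L(Q) = -10*(-2) = 20)
(g(-4)*L(-1))*3 = (√(-4 - 4)*20)*3 = (√(-8)*20)*3 = ((2*I*√2)*20)*3 = (40*I*√2)*3 = 120*I*√2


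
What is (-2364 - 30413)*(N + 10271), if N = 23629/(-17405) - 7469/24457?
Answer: -143281070831496949/425674085 ≈ -3.3660e+8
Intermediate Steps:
N = -707892398/425674085 (N = 23629*(-1/17405) - 7469*1/24457 = -23629/17405 - 7469/24457 = -707892398/425674085 ≈ -1.6630)
(-2364 - 30413)*(N + 10271) = (-2364 - 30413)*(-707892398/425674085 + 10271) = -32777*4371390634637/425674085 = -143281070831496949/425674085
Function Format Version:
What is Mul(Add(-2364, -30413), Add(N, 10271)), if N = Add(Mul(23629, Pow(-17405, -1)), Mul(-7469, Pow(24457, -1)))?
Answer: Rational(-143281070831496949, 425674085) ≈ -3.3660e+8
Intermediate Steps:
N = Rational(-707892398, 425674085) (N = Add(Mul(23629, Rational(-1, 17405)), Mul(-7469, Rational(1, 24457))) = Add(Rational(-23629, 17405), Rational(-7469, 24457)) = Rational(-707892398, 425674085) ≈ -1.6630)
Mul(Add(-2364, -30413), Add(N, 10271)) = Mul(Add(-2364, -30413), Add(Rational(-707892398, 425674085), 10271)) = Mul(-32777, Rational(4371390634637, 425674085)) = Rational(-143281070831496949, 425674085)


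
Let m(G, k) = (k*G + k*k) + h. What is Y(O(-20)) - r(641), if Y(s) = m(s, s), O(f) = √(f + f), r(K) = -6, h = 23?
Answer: -51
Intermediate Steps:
O(f) = √2*√f (O(f) = √(2*f) = √2*√f)
m(G, k) = 23 + k² + G*k (m(G, k) = (k*G + k*k) + 23 = (G*k + k²) + 23 = (k² + G*k) + 23 = 23 + k² + G*k)
Y(s) = 23 + 2*s² (Y(s) = 23 + s² + s*s = 23 + s² + s² = 23 + 2*s²)
Y(O(-20)) - r(641) = (23 + 2*(√2*√(-20))²) - 1*(-6) = (23 + 2*(√2*(2*I*√5))²) + 6 = (23 + 2*(2*I*√10)²) + 6 = (23 + 2*(-40)) + 6 = (23 - 80) + 6 = -57 + 6 = -51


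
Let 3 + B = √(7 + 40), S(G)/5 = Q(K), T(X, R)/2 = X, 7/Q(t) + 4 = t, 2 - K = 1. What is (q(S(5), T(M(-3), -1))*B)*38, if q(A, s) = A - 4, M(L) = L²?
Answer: 1786 - 1786*√47/3 ≈ -2295.4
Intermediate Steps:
K = 1 (K = 2 - 1*1 = 2 - 1 = 1)
Q(t) = 7/(-4 + t)
T(X, R) = 2*X
S(G) = -35/3 (S(G) = 5*(7/(-4 + 1)) = 5*(7/(-3)) = 5*(7*(-⅓)) = 5*(-7/3) = -35/3)
q(A, s) = -4 + A
B = -3 + √47 (B = -3 + √(7 + 40) = -3 + √47 ≈ 3.8557)
(q(S(5), T(M(-3), -1))*B)*38 = ((-4 - 35/3)*(-3 + √47))*38 = -47*(-3 + √47)/3*38 = (47 - 47*√47/3)*38 = 1786 - 1786*√47/3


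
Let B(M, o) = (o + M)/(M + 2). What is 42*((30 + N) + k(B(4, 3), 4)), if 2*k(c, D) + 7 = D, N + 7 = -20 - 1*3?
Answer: -63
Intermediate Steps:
B(M, o) = (M + o)/(2 + M)
N = -30 (N = -7 + (-20 - 1*3) = -7 + (-20 - 3) = -7 - 23 = -30)
k(c, D) = -7/2 + D/2
42*((30 + N) + k(B(4, 3), 4)) = 42*((30 - 30) + (-7/2 + (½)*4)) = 42*(0 + (-7/2 + 2)) = 42*(0 - 3/2) = 42*(-3/2) = -63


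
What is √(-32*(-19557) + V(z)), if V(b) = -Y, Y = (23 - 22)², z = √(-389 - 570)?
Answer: √625823 ≈ 791.09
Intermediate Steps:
z = I*√959 (z = √(-959) = I*√959 ≈ 30.968*I)
Y = 1 (Y = 1² = 1)
V(b) = -1 (V(b) = -1*1 = -1)
√(-32*(-19557) + V(z)) = √(-32*(-19557) - 1) = √(625824 - 1) = √625823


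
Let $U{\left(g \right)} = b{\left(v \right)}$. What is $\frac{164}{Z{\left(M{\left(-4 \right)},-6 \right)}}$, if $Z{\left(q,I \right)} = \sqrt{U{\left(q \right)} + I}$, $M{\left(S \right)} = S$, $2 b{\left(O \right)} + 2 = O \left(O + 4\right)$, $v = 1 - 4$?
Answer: $- \frac{164 i \sqrt{34}}{17} \approx - 56.252 i$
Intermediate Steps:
$v = -3$
$b{\left(O \right)} = -1 + \frac{O \left(4 + O\right)}{2}$ ($b{\left(O \right)} = -1 + \frac{O \left(O + 4\right)}{2} = -1 + \frac{O \left(4 + O\right)}{2}$)
$U{\left(g \right)} = - \frac{5}{2}$ ($U{\left(g \right)} = -1 + \frac{\left(-3\right)^{2}}{2} + 2 \left(-3\right) = -1 + \frac{1}{2} \cdot 9 - 6 = -1 + \frac{9}{2} - 6 = - \frac{5}{2}$)
$Z{\left(q,I \right)} = \sqrt{- \frac{5}{2} + I}$
$\frac{164}{Z{\left(M{\left(-4 \right)},-6 \right)}} = \frac{164}{\frac{1}{2} \sqrt{-10 + 4 \left(-6\right)}} = \frac{164}{\frac{1}{2} \sqrt{-10 - 24}} = \frac{164}{\frac{1}{2} \sqrt{-34}} = \frac{164}{\frac{1}{2} i \sqrt{34}} = 164 \left(- \frac{i \sqrt{34}}{17}\right) = - \frac{164 i \sqrt{34}}{17}$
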